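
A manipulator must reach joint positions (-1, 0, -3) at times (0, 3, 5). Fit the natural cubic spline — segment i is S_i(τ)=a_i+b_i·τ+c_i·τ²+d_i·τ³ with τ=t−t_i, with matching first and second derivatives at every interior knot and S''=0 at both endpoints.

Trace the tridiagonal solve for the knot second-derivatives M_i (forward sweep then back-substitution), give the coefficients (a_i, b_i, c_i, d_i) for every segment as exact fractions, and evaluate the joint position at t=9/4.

Δ: Δ0=1/3, Δ1=-3/2
row 1: diag=10, rhs=-11; c'=1/5, d'=-11/10
back: M1=-11/10
M: M0=0, M1=-11/10, M2=0
seg 0: a=-1, c=M0/2=0, d=(M1−M0)/(6·3)=-11/180, b=Δ0−h0·(2M0+M1)/6=53/60
seg 1: a=0, c=M1/2=-11/20, d=(M2−M1)/(6·2)=11/120, b=Δ1−h1·(2M1+M2)/6=-23/30
t_q=9/4 → seg 0, τ=9/4; S=-1+53/60·τ+0·τ²+-11/180·τ³=373/1280

  seg 0: a=-1 b=53/60 c=0 d=-11/180
  seg 1: a=0 b=-23/30 c=-11/20 d=11/120
S(9/4) = 373/1280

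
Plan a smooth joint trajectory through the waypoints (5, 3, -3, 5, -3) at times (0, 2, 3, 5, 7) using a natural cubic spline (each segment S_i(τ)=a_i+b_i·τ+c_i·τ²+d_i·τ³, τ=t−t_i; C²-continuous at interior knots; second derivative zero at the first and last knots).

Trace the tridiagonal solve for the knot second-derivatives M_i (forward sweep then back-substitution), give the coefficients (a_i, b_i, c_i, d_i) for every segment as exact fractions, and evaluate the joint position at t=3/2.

  seg 0: a=5 b=47/32 c=0 d=-79/128
  seg 1: a=3 b=-95/16 c=-237/64 d=233/64
  seg 2: a=-3 b=-155/64 c=231/32 d=-513/256
  seg 3: a=5 b=77/32 c=-615/128 d=205/256
S(3/2) = 5243/1024

Δ: Δ0=-1, Δ1=-6, Δ2=4, Δ3=-4
row 1: diag=6, rhs=-30; c'=1/6, d'=-5
row 2: denom=6−1·1/6=35/6; d'=(60−1·-5)/(35/6)=78/7
row 3: denom=8−2·12/35=256/35; d'=(-48−2·78/7)/(256/35)=-615/64
back: M3=-615/64
back: M2=78/7−12/35·-615/64=231/16
back: M1=-5−1/6·231/16=-237/32
M: M0=0, M1=-237/32, M2=231/16, M3=-615/64, M4=0
seg 0: a=5, c=M0/2=0, d=(M1−M0)/(6·2)=-79/128, b=Δ0−h0·(2M0+M1)/6=47/32
seg 1: a=3, c=M1/2=-237/64, d=(M2−M1)/(6·1)=233/64, b=Δ1−h1·(2M1+M2)/6=-95/16
seg 2: a=-3, c=M2/2=231/32, d=(M3−M2)/(6·2)=-513/256, b=Δ2−h2·(2M2+M3)/6=-155/64
seg 3: a=5, c=M3/2=-615/128, d=(M4−M3)/(6·2)=205/256, b=Δ3−h3·(2M3+M4)/6=77/32
t_q=3/2 → seg 0, τ=3/2; S=5+47/32·τ+0·τ²+-79/128·τ³=5243/1024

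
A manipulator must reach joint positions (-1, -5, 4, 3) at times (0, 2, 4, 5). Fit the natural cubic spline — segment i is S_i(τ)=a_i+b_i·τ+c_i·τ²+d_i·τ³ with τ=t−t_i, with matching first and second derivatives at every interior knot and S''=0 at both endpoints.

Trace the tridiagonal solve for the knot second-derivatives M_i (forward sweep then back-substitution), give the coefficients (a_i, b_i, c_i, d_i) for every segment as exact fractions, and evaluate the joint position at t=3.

  seg 0: a=-1 b=-47/11 c=0 d=25/44
  seg 1: a=-5 b=28/11 c=75/22 d=-107/88
  seg 2: a=4 b=35/22 c=-171/44 d=57/44
S(3) = -23/88

Δ: Δ0=-2, Δ1=9/2, Δ2=-1
row 1: diag=8, rhs=39; c'=1/4, d'=39/8
row 2: denom=6−2·1/4=11/2; d'=(-33−2·39/8)/(11/2)=-171/22
back: M2=-171/22
back: M1=39/8−1/4·-171/22=75/11
M: M0=0, M1=75/11, M2=-171/22, M3=0
seg 0: a=-1, c=M0/2=0, d=(M1−M0)/(6·2)=25/44, b=Δ0−h0·(2M0+M1)/6=-47/11
seg 1: a=-5, c=M1/2=75/22, d=(M2−M1)/(6·2)=-107/88, b=Δ1−h1·(2M1+M2)/6=28/11
seg 2: a=4, c=M2/2=-171/44, d=(M3−M2)/(6·1)=57/44, b=Δ2−h2·(2M2+M3)/6=35/22
t_q=3 → seg 1, τ=1; S=-5+28/11·τ+75/22·τ²+-107/88·τ³=-23/88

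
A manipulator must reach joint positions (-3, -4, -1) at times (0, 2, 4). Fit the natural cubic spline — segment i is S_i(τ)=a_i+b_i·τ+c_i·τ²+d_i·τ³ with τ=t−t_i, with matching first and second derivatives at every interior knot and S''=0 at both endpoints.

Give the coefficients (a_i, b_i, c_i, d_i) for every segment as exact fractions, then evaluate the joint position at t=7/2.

  seg 0: a=-3 b=-1 c=0 d=1/8
  seg 1: a=-4 b=1/2 c=3/4 d=-1/8
S(7/2) = -127/64

Δ: Δ0=-1/2, Δ1=3/2
row 1: diag=8, rhs=12; c'=1/4, d'=3/2
back: M1=3/2
M: M0=0, M1=3/2, M2=0
seg 0: a=-3, c=M0/2=0, d=(M1−M0)/(6·2)=1/8, b=Δ0−h0·(2M0+M1)/6=-1
seg 1: a=-4, c=M1/2=3/4, d=(M2−M1)/(6·2)=-1/8, b=Δ1−h1·(2M1+M2)/6=1/2
t_q=7/2 → seg 1, τ=3/2; S=-4+1/2·τ+3/4·τ²+-1/8·τ³=-127/64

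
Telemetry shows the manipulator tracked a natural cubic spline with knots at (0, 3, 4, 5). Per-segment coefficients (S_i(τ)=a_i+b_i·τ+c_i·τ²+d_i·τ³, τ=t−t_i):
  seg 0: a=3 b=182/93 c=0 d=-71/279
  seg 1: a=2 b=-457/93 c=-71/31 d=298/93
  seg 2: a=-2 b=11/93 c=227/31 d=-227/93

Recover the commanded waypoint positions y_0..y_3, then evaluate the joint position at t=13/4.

y_0=3 y_1=2 y_2=-2 y_3=3
S(13/4) = 673/992

y_0 = S_0(0) = a_0 = 3
y_1 = S_1(0) = a_1 = 2
y_2 = S_2(0) = a_2 = -2
y_3 = S_2(1) = 3
t_q=13/4 is in segment 1 (τ=1/4); S_1(τ)=673/992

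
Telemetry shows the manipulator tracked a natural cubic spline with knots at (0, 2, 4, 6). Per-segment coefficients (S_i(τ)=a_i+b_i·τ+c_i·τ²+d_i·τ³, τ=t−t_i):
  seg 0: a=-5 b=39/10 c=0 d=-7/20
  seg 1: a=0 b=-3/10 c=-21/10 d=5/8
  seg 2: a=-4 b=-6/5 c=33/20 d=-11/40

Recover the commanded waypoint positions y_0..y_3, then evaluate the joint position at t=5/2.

y_0 = S_0(0) = a_0 = -5
y_1 = S_1(0) = a_1 = 0
y_2 = S_2(0) = a_2 = -4
y_3 = S_2(2) = -2
t_q=5/2 is in segment 1 (τ=1/2); S_1(τ)=-191/320

y_0=-5 y_1=0 y_2=-4 y_3=-2
S(5/2) = -191/320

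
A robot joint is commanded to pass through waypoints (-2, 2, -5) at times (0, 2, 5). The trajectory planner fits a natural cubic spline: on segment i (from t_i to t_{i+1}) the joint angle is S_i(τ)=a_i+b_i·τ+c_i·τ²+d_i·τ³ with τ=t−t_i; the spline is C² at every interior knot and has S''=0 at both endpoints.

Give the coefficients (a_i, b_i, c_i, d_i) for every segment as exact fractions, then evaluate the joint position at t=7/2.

  seg 0: a=-2 b=43/15 c=0 d=-13/60
  seg 1: a=2 b=4/15 c=-13/10 d=13/90
S(7/2) = -3/80

Δ: Δ0=2, Δ1=-7/3
row 1: diag=10, rhs=-26; c'=3/10, d'=-13/5
back: M1=-13/5
M: M0=0, M1=-13/5, M2=0
seg 0: a=-2, c=M0/2=0, d=(M1−M0)/(6·2)=-13/60, b=Δ0−h0·(2M0+M1)/6=43/15
seg 1: a=2, c=M1/2=-13/10, d=(M2−M1)/(6·3)=13/90, b=Δ1−h1·(2M1+M2)/6=4/15
t_q=7/2 → seg 1, τ=3/2; S=2+4/15·τ+-13/10·τ²+13/90·τ³=-3/80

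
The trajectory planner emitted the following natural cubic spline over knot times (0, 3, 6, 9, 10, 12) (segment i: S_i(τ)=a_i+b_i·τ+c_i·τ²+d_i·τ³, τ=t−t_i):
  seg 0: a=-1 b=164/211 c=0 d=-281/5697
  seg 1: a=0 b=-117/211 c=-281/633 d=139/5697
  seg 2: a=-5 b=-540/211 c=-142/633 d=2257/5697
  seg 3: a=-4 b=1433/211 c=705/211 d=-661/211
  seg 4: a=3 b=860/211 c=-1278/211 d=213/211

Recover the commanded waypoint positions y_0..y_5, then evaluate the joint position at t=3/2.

y_0=-1 y_1=0 y_2=-5 y_3=-4 y_4=3 y_5=-5
S(3/2) = -1/1688

y_0 = S_0(0) = a_0 = -1
y_1 = S_1(0) = a_1 = 0
y_2 = S_2(0) = a_2 = -5
y_3 = S_3(0) = a_3 = -4
y_4 = S_4(0) = a_4 = 3
y_5 = S_4(2) = -5
t_q=3/2 is in segment 0 (τ=3/2); S_0(τ)=-1/1688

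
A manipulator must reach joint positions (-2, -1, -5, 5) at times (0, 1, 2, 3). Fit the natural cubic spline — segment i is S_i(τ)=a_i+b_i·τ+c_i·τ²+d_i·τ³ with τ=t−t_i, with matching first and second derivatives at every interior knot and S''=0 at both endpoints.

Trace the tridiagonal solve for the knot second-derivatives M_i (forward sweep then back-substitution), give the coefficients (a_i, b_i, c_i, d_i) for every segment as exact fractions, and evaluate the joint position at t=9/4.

Δ: Δ0=1, Δ1=-4, Δ2=10
row 1: diag=4, rhs=-30; c'=1/4, d'=-15/2
row 2: denom=4−1·1/4=15/4; d'=(84−1·-15/2)/(15/4)=122/5
back: M2=122/5
back: M1=-15/2−1/4·122/5=-68/5
M: M0=0, M1=-68/5, M2=122/5, M3=0
seg 0: a=-2, c=M0/2=0, d=(M1−M0)/(6·1)=-34/15, b=Δ0−h0·(2M0+M1)/6=49/15
seg 1: a=-1, c=M1/2=-34/5, d=(M2−M1)/(6·1)=19/3, b=Δ1−h1·(2M1+M2)/6=-53/15
seg 2: a=-5, c=M2/2=61/5, d=(M3−M2)/(6·1)=-61/15, b=Δ2−h2·(2M2+M3)/6=28/15
t_q=9/4 → seg 2, τ=1/4; S=-5+28/15·τ+61/5·τ²+-61/15·τ³=-1227/320

  seg 0: a=-2 b=49/15 c=0 d=-34/15
  seg 1: a=-1 b=-53/15 c=-34/5 d=19/3
  seg 2: a=-5 b=28/15 c=61/5 d=-61/15
S(9/4) = -1227/320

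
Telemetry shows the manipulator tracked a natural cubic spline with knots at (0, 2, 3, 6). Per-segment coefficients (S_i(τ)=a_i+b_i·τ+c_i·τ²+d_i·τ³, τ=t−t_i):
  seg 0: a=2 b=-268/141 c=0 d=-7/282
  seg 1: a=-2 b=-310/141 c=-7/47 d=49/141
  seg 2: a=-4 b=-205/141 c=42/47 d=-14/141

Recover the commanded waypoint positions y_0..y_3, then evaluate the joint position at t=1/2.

y_0=2 y_1=-2 y_2=-4 y_3=-3
S(1/2) = 787/752

y_0 = S_0(0) = a_0 = 2
y_1 = S_1(0) = a_1 = -2
y_2 = S_2(0) = a_2 = -4
y_3 = S_2(3) = -3
t_q=1/2 is in segment 0 (τ=1/2); S_0(τ)=787/752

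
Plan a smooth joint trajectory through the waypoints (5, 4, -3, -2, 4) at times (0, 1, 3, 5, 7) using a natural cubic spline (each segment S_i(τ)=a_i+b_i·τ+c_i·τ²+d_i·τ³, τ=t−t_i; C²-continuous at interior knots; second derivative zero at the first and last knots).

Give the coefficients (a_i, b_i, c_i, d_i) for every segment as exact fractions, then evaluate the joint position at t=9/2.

  seg 0: a=5 b=-31/82 c=0 d=-51/82
  seg 1: a=4 b=-92/41 c=-153/82 d=203/328
  seg 2: a=-3 b=-187/82 c=303/164 d=-75/328
  seg 3: a=-2 b=97/41 c=39/82 d=-13/164
S(9/2) = -7965/2624

Δ: Δ0=-1, Δ1=-7/2, Δ2=1/2, Δ3=3
row 1: diag=6, rhs=-15; c'=1/3, d'=-5/2
row 2: denom=8−2·1/3=22/3; d'=(24−2·-5/2)/(22/3)=87/22
row 3: denom=8−2·3/11=82/11; d'=(15−2·87/22)/(82/11)=39/41
back: M3=39/41
back: M2=87/22−3/11·39/41=303/82
back: M1=-5/2−1/3·303/82=-153/41
M: M0=0, M1=-153/41, M2=303/82, M3=39/41, M4=0
seg 0: a=5, c=M0/2=0, d=(M1−M0)/(6·1)=-51/82, b=Δ0−h0·(2M0+M1)/6=-31/82
seg 1: a=4, c=M1/2=-153/82, d=(M2−M1)/(6·2)=203/328, b=Δ1−h1·(2M1+M2)/6=-92/41
seg 2: a=-3, c=M2/2=303/164, d=(M3−M2)/(6·2)=-75/328, b=Δ2−h2·(2M2+M3)/6=-187/82
seg 3: a=-2, c=M3/2=39/82, d=(M4−M3)/(6·2)=-13/164, b=Δ3−h3·(2M3+M4)/6=97/41
t_q=9/2 → seg 2, τ=3/2; S=-3+-187/82·τ+303/164·τ²+-75/328·τ³=-7965/2624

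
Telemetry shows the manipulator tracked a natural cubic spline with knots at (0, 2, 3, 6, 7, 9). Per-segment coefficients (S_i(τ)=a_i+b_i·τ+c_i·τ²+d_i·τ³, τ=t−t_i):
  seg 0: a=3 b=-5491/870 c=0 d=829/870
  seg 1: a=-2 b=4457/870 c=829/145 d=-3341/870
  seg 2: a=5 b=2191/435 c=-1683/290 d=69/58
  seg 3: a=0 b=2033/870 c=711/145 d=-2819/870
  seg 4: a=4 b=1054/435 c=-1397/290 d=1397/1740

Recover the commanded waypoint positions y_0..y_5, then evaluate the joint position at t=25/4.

y_0=3 y_1=-2 y_2=5 y_3=0 y_4=4 y_5=-4
S(25/4) = 15591/18560

y_0 = S_0(0) = a_0 = 3
y_1 = S_1(0) = a_1 = -2
y_2 = S_2(0) = a_2 = 5
y_3 = S_3(0) = a_3 = 0
y_4 = S_4(0) = a_4 = 4
y_5 = S_4(2) = -4
t_q=25/4 is in segment 3 (τ=1/4); S_3(τ)=15591/18560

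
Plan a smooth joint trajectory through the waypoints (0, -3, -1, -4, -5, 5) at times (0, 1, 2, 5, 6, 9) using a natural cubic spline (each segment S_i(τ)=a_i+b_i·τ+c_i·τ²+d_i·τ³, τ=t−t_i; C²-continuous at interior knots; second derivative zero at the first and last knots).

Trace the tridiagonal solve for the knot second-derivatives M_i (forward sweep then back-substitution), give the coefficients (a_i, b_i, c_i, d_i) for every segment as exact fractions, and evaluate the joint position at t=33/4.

Δ: Δ0=-3, Δ1=2, Δ2=-1, Δ3=-1, Δ4=10/3
row 1: diag=4, rhs=30; c'=1/4, d'=15/2
row 2: denom=8−1·1/4=31/4; d'=(-18−1·15/2)/(31/4)=-102/31
row 3: denom=8−3·12/31=212/31; d'=(0−3·-102/31)/(212/31)=153/106
row 4: denom=8−1·31/212=1665/212; d'=(26−1·153/106)/(1665/212)=5206/1665
back: M4=5206/1665
back: M3=153/106−31/212·5206/1665=1642/1665
back: M2=-102/31−12/31·1642/1665=-2038/555
back: M1=15/2−1/4·-2038/555=4672/555
M: M0=0, M1=4672/555, M2=-2038/555, M3=1642/1665, M4=5206/1665, M5=0
seg 0: a=0, c=M0/2=0, d=(M1−M0)/(6·1)=2336/1665, b=Δ0−h0·(2M0+M1)/6=-7331/1665
seg 1: a=-3, c=M1/2=2336/555, d=(M2−M1)/(6·1)=-671/333, b=Δ1−h1·(2M1+M2)/6=-323/1665
seg 2: a=-1, c=M2/2=-1019/555, d=(M3−M2)/(6·3)=3878/14985, b=Δ2−h2·(2M2+M3)/6=3628/1665
seg 3: a=-4, c=M3/2=821/1665, d=(M4−M3)/(6·1)=66/185, b=Δ3−h3·(2M3+M4)/6=-616/333
seg 4: a=-5, c=M4/2=2603/1665, d=(M5−M4)/(6·3)=-2603/14985, b=Δ4−h4·(2M4+M5)/6=344/1665
t_q=33/4 → seg 4, τ=9/4; S=-5+344/1665·τ+2603/1665·τ²+-2603/14985·τ³=3317/2368

  seg 0: a=0 b=-7331/1665 c=0 d=2336/1665
  seg 1: a=-3 b=-323/1665 c=2336/555 d=-671/333
  seg 2: a=-1 b=3628/1665 c=-1019/555 d=3878/14985
  seg 3: a=-4 b=-616/333 c=821/1665 d=66/185
  seg 4: a=-5 b=344/1665 c=2603/1665 d=-2603/14985
S(33/4) = 3317/2368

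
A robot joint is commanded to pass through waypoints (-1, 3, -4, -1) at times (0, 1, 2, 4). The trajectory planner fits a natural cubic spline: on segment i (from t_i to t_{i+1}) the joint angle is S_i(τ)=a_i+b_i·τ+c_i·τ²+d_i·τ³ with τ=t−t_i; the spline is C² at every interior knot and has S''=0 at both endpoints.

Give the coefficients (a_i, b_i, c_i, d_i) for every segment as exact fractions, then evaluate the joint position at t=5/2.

  seg 0: a=-1 b=333/46 c=0 d=-149/46
  seg 1: a=3 b=-57/23 c=-447/46 d=239/46
  seg 2: a=-4 b=-291/46 c=135/23 d=-45/46
S(5/2) = -2141/368

Δ: Δ0=4, Δ1=-7, Δ2=3/2
row 1: diag=4, rhs=-66; c'=1/4, d'=-33/2
row 2: denom=6−1·1/4=23/4; d'=(51−1·-33/2)/(23/4)=270/23
back: M2=270/23
back: M1=-33/2−1/4·270/23=-447/23
M: M0=0, M1=-447/23, M2=270/23, M3=0
seg 0: a=-1, c=M0/2=0, d=(M1−M0)/(6·1)=-149/46, b=Δ0−h0·(2M0+M1)/6=333/46
seg 1: a=3, c=M1/2=-447/46, d=(M2−M1)/(6·1)=239/46, b=Δ1−h1·(2M1+M2)/6=-57/23
seg 2: a=-4, c=M2/2=135/23, d=(M3−M2)/(6·2)=-45/46, b=Δ2−h2·(2M2+M3)/6=-291/46
t_q=5/2 → seg 2, τ=1/2; S=-4+-291/46·τ+135/23·τ²+-45/46·τ³=-2141/368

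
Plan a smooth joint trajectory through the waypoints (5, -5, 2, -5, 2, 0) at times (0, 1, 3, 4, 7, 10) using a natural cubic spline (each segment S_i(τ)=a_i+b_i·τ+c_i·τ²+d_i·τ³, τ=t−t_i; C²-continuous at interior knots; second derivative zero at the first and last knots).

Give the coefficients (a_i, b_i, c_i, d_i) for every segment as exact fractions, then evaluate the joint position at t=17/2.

  seg 0: a=5 b=-18037/1356 c=0 d=4477/1356
  seg 1: a=-5 b=-2303/678 c=4477/452 d=-8755/2712
  seg 2: a=2 b=-853/339 c=-2139/226 d=3377/678
  seg 3: a=-5 b=-4409/678 c=619/113 d=-1717/2034
  seg 4: a=2 b=1211/339 c=-479/226 d=479/2034
S(17/2) = 6119/1808

Δ: Δ0=-10, Δ1=7/2, Δ2=-7, Δ3=7/3, Δ4=-2/3
row 1: diag=6, rhs=81; c'=1/3, d'=27/2
row 2: denom=6−2·1/3=16/3; d'=(-63−2·27/2)/(16/3)=-135/8
row 3: denom=8−1·3/16=125/16; d'=(56−1·-135/8)/(125/16)=1166/125
row 4: denom=12−3·48/125=1356/125; d'=(-18−3·1166/125)/(1356/125)=-479/113
back: M4=-479/113
back: M3=1166/125−48/125·-479/113=1238/113
back: M2=-135/8−3/16·1238/113=-2139/113
back: M1=27/2−1/3·-2139/113=4477/226
M: M0=0, M1=4477/226, M2=-2139/113, M3=1238/113, M4=-479/113, M5=0
seg 0: a=5, c=M0/2=0, d=(M1−M0)/(6·1)=4477/1356, b=Δ0−h0·(2M0+M1)/6=-18037/1356
seg 1: a=-5, c=M1/2=4477/452, d=(M2−M1)/(6·2)=-8755/2712, b=Δ1−h1·(2M1+M2)/6=-2303/678
seg 2: a=2, c=M2/2=-2139/226, d=(M3−M2)/(6·1)=3377/678, b=Δ2−h2·(2M2+M3)/6=-853/339
seg 3: a=-5, c=M3/2=619/113, d=(M4−M3)/(6·3)=-1717/2034, b=Δ3−h3·(2M3+M4)/6=-4409/678
seg 4: a=2, c=M4/2=-479/226, d=(M5−M4)/(6·3)=479/2034, b=Δ4−h4·(2M4+M5)/6=1211/339
t_q=17/2 → seg 4, τ=3/2; S=2+1211/339·τ+-479/226·τ²+479/2034·τ³=6119/1808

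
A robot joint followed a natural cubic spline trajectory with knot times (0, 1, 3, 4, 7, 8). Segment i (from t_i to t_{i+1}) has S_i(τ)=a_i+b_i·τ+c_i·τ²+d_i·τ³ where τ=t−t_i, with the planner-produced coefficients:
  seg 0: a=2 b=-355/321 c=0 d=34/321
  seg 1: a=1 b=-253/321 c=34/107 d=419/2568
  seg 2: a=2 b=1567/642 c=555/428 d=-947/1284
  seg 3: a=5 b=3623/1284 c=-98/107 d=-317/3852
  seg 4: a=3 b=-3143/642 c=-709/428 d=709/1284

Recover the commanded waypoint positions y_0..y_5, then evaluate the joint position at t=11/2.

y_0=2 y_1=1 y_2=2 y_3=5 y_4=3 y_5=-3
S(11/2) = 23605/3424

y_0 = S_0(0) = a_0 = 2
y_1 = S_1(0) = a_1 = 1
y_2 = S_2(0) = a_2 = 2
y_3 = S_3(0) = a_3 = 5
y_4 = S_4(0) = a_4 = 3
y_5 = S_4(1) = -3
t_q=11/2 is in segment 3 (τ=3/2); S_3(τ)=23605/3424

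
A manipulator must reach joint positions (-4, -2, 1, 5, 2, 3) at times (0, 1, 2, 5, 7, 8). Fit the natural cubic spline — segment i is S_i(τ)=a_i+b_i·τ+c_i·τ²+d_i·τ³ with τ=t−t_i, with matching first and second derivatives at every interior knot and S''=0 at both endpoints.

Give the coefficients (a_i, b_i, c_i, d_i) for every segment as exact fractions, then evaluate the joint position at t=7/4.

  seg 0: a=-4 b=491/285 c=0 d=79/285
  seg 1: a=-2 b=728/285 c=79/95 d=-22/57
  seg 2: a=1 b=872/285 c=-31/95 d=-71/855
  seg 3: a=5 b=-65/57 c=-102/95 d=1019/2280
  seg 4: a=2 b=-41/570 c=611/380 d=-611/1140
S(7/4) = 671/3040

Δ: Δ0=2, Δ1=3, Δ2=4/3, Δ3=-3/2, Δ4=1
row 1: diag=4, rhs=6; c'=1/4, d'=3/2
row 2: denom=8−1·1/4=31/4; d'=(-10−1·3/2)/(31/4)=-46/31
row 3: denom=10−3·12/31=274/31; d'=(-17−3·-46/31)/(274/31)=-389/274
row 4: denom=6−2·31/137=760/137; d'=(15−2·-389/274)/(760/137)=611/190
back: M4=611/190
back: M3=-389/274−31/137·611/190=-204/95
back: M2=-46/31−12/31·-204/95=-62/95
back: M1=3/2−1/4·-62/95=158/95
M: M0=0, M1=158/95, M2=-62/95, M3=-204/95, M4=611/190, M5=0
seg 0: a=-4, c=M0/2=0, d=(M1−M0)/(6·1)=79/285, b=Δ0−h0·(2M0+M1)/6=491/285
seg 1: a=-2, c=M1/2=79/95, d=(M2−M1)/(6·1)=-22/57, b=Δ1−h1·(2M1+M2)/6=728/285
seg 2: a=1, c=M2/2=-31/95, d=(M3−M2)/(6·3)=-71/855, b=Δ2−h2·(2M2+M3)/6=872/285
seg 3: a=5, c=M3/2=-102/95, d=(M4−M3)/(6·2)=1019/2280, b=Δ3−h3·(2M3+M4)/6=-65/57
seg 4: a=2, c=M4/2=611/380, d=(M5−M4)/(6·1)=-611/1140, b=Δ4−h4·(2M4+M5)/6=-41/570
t_q=7/4 → seg 1, τ=3/4; S=-2+728/285·τ+79/95·τ²+-22/57·τ³=671/3040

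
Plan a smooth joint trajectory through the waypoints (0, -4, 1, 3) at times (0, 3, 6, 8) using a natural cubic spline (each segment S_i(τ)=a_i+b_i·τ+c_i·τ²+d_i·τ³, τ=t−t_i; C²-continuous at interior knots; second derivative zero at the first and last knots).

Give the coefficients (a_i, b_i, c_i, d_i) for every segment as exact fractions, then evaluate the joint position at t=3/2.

  seg 0: a=0 b=-244/111 c=0 d=32/333
  seg 1: a=-4 b=44/111 c=32/37 d=-49/333
  seg 2: a=1 b=179/111 c=-17/37 d=17/222
S(3/2) = -110/37

Δ: Δ0=-4/3, Δ1=5/3, Δ2=1
row 1: diag=12, rhs=18; c'=1/4, d'=3/2
row 2: denom=10−3·1/4=37/4; d'=(-4−3·3/2)/(37/4)=-34/37
back: M2=-34/37
back: M1=3/2−1/4·-34/37=64/37
M: M0=0, M1=64/37, M2=-34/37, M3=0
seg 0: a=0, c=M0/2=0, d=(M1−M0)/(6·3)=32/333, b=Δ0−h0·(2M0+M1)/6=-244/111
seg 1: a=-4, c=M1/2=32/37, d=(M2−M1)/(6·3)=-49/333, b=Δ1−h1·(2M1+M2)/6=44/111
seg 2: a=1, c=M2/2=-17/37, d=(M3−M2)/(6·2)=17/222, b=Δ2−h2·(2M2+M3)/6=179/111
t_q=3/2 → seg 0, τ=3/2; S=0+-244/111·τ+0·τ²+32/333·τ³=-110/37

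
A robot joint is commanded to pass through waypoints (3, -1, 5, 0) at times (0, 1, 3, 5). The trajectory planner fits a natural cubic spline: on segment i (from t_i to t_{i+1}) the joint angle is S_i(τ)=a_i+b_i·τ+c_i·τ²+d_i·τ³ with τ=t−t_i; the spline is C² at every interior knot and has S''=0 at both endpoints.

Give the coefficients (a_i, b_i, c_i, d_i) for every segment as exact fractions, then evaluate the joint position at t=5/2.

  seg 0: a=3 b=-243/44 c=0 d=67/44
  seg 1: a=-1 b=-21/22 c=201/44 d=-57/44
  seg 2: a=5 b=39/22 c=-141/44 d=47/88
S(5/2) = 1223/352

Δ: Δ0=-4, Δ1=3, Δ2=-5/2
row 1: diag=6, rhs=42; c'=1/3, d'=7
row 2: denom=8−2·1/3=22/3; d'=(-33−2·7)/(22/3)=-141/22
back: M2=-141/22
back: M1=7−1/3·-141/22=201/22
M: M0=0, M1=201/22, M2=-141/22, M3=0
seg 0: a=3, c=M0/2=0, d=(M1−M0)/(6·1)=67/44, b=Δ0−h0·(2M0+M1)/6=-243/44
seg 1: a=-1, c=M1/2=201/44, d=(M2−M1)/(6·2)=-57/44, b=Δ1−h1·(2M1+M2)/6=-21/22
seg 2: a=5, c=M2/2=-141/44, d=(M3−M2)/(6·2)=47/88, b=Δ2−h2·(2M2+M3)/6=39/22
t_q=5/2 → seg 1, τ=3/2; S=-1+-21/22·τ+201/44·τ²+-57/44·τ³=1223/352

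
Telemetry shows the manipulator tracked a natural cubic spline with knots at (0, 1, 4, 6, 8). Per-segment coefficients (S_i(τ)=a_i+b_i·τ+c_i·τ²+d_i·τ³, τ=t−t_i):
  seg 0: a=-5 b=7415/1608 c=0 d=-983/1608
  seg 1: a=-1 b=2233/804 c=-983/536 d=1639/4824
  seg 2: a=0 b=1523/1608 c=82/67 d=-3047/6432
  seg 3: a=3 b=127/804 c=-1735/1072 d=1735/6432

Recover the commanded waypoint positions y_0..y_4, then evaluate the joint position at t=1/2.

y_0=-5 y_1=-1 y_2=0 y_3=3 y_4=-1
S(1/2) = -11881/4288

y_0 = S_0(0) = a_0 = -5
y_1 = S_1(0) = a_1 = -1
y_2 = S_2(0) = a_2 = 0
y_3 = S_3(0) = a_3 = 3
y_4 = S_3(2) = -1
t_q=1/2 is in segment 0 (τ=1/2); S_0(τ)=-11881/4288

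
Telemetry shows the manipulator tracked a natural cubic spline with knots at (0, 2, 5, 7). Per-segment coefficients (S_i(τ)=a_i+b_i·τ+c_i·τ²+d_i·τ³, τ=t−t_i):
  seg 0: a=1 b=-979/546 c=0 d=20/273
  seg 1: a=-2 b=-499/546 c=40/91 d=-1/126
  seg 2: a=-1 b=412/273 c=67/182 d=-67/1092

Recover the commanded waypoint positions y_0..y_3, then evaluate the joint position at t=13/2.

y_0 = S_0(0) = a_0 = 1
y_1 = S_1(0) = a_1 = -2
y_2 = S_2(0) = a_2 = -1
y_3 = S_2(2) = 3
t_q=13/2 is in segment 2 (τ=3/2); S_2(τ)=5489/2912

y_0=1 y_1=-2 y_2=-1 y_3=3
S(13/2) = 5489/2912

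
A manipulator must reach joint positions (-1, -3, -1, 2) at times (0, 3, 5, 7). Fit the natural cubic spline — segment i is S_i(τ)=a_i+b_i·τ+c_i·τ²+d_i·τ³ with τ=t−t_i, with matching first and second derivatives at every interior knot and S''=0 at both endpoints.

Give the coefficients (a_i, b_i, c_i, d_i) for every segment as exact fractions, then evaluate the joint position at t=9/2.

Δ: Δ0=-2/3, Δ1=1, Δ2=3/2
row 1: diag=10, rhs=10; c'=1/5, d'=1
row 2: denom=8−2·1/5=38/5; d'=(3−2·1)/(38/5)=5/38
back: M2=5/38
back: M1=1−1/5·5/38=37/38
M: M0=0, M1=37/38, M2=5/38, M3=0
seg 0: a=-1, c=M0/2=0, d=(M1−M0)/(6·3)=37/684, b=Δ0−h0·(2M0+M1)/6=-263/228
seg 1: a=-3, c=M1/2=37/76, d=(M2−M1)/(6·2)=-4/57, b=Δ1−h1·(2M1+M2)/6=35/114
seg 2: a=-1, c=M2/2=5/76, d=(M3−M2)/(6·2)=-5/456, b=Δ2−h2·(2M2+M3)/6=161/114
t_q=9/2 → seg 1, τ=3/2; S=-3+35/114·τ+37/76·τ²+-4/57·τ³=-511/304

  seg 0: a=-1 b=-263/228 c=0 d=37/684
  seg 1: a=-3 b=35/114 c=37/76 d=-4/57
  seg 2: a=-1 b=161/114 c=5/76 d=-5/456
S(9/2) = -511/304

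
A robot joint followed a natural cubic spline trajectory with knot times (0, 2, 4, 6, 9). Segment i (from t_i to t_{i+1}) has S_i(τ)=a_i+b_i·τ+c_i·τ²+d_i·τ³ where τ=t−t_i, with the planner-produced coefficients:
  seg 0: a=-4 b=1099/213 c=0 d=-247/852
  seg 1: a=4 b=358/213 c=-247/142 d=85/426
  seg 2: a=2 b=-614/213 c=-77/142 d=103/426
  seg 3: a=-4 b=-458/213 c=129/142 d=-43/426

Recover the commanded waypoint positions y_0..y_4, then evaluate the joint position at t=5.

y_0 = S_0(0) = a_0 = -4
y_1 = S_1(0) = a_1 = 4
y_2 = S_2(0) = a_2 = 2
y_3 = S_3(0) = a_3 = -4
y_4 = S_3(3) = -5
t_q=5 is in segment 2 (τ=1); S_2(τ)=-84/71

y_0=-4 y_1=4 y_2=2 y_3=-4 y_4=-5
S(5) = -84/71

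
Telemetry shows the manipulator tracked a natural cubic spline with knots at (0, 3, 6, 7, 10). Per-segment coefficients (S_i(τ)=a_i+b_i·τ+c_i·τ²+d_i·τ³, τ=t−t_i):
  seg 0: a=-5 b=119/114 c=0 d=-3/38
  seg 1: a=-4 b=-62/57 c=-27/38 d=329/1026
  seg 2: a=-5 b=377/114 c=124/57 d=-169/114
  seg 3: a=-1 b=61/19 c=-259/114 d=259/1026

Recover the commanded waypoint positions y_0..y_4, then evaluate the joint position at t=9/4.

y_0=-5 y_1=-4 y_2=-5 y_3=-1 y_4=-5
S(9/4) = -8635/2432

y_0 = S_0(0) = a_0 = -5
y_1 = S_1(0) = a_1 = -4
y_2 = S_2(0) = a_2 = -5
y_3 = S_3(0) = a_3 = -1
y_4 = S_3(3) = -5
t_q=9/4 is in segment 0 (τ=9/4); S_0(τ)=-8635/2432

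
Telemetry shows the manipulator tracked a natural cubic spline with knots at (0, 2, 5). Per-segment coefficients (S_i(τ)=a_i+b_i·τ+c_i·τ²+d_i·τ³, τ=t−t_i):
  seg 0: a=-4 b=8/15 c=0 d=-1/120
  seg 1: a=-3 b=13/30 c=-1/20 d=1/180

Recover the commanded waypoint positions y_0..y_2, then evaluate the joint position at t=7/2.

y_0=-4 y_1=-3 y_2=-2
S(7/2) = -391/160

y_0 = S_0(0) = a_0 = -4
y_1 = S_1(0) = a_1 = -3
y_2 = S_1(3) = -2
t_q=7/2 is in segment 1 (τ=3/2); S_1(τ)=-391/160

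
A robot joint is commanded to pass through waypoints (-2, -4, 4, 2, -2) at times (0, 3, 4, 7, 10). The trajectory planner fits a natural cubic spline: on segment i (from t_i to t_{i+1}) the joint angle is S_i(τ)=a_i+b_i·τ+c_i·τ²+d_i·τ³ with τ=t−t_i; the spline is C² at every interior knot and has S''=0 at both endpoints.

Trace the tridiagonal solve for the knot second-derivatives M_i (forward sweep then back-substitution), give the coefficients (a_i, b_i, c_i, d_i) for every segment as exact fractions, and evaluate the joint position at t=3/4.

  seg 0: a=-2 b=-84/19 c=0 d=214/513
  seg 1: a=-4 b=130/19 c=214/57 d=-148/57
  seg 2: a=4 b=374/57 c=-230/57 d=278/513
  seg 3: a=2 b=-172/57 c=16/19 d=-16/171
S(3/4) = -3125/608

Δ: Δ0=-2/3, Δ1=8, Δ2=-2/3, Δ3=-4/3
row 1: diag=8, rhs=52; c'=1/8, d'=13/2
row 2: denom=8−1·1/8=63/8; d'=(-52−1·13/2)/(63/8)=-52/7
row 3: denom=12−3·8/21=76/7; d'=(-4−3·-52/7)/(76/7)=32/19
back: M3=32/19
back: M2=-52/7−8/21·32/19=-460/57
back: M1=13/2−1/8·-460/57=428/57
M: M0=0, M1=428/57, M2=-460/57, M3=32/19, M4=0
seg 0: a=-2, c=M0/2=0, d=(M1−M0)/(6·3)=214/513, b=Δ0−h0·(2M0+M1)/6=-84/19
seg 1: a=-4, c=M1/2=214/57, d=(M2−M1)/(6·1)=-148/57, b=Δ1−h1·(2M1+M2)/6=130/19
seg 2: a=4, c=M2/2=-230/57, d=(M3−M2)/(6·3)=278/513, b=Δ2−h2·(2M2+M3)/6=374/57
seg 3: a=2, c=M3/2=16/19, d=(M4−M3)/(6·3)=-16/171, b=Δ3−h3·(2M3+M4)/6=-172/57
t_q=3/4 → seg 0, τ=3/4; S=-2+-84/19·τ+0·τ²+214/513·τ³=-3125/608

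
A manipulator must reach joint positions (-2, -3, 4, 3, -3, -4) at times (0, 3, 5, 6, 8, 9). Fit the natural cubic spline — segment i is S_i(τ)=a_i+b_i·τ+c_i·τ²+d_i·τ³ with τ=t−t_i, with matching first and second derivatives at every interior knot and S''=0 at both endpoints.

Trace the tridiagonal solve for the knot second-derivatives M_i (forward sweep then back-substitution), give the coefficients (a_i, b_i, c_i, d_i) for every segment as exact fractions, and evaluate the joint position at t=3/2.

  seg 0: a=-2 b=-10453/5196 c=0 d=323/1732
  seg 1: a=-3 b=7855/2598 c=2907/1732 d=-7483/10392
  seg 2: a=4 b=1424/1299 c=-1144/433 d=709/1299
  seg 3: a=3 b=-3313/1299 c=-435/433 d=1013/2598
  seg 4: a=-3 b=-2455/1299 c=578/433 d=-578/1299
S(3/2) = -60803/13856

Δ: Δ0=-1/3, Δ1=7/2, Δ2=-1, Δ3=-3, Δ4=-1
row 1: diag=10, rhs=23; c'=1/5, d'=23/10
row 2: denom=6−2·1/5=28/5; d'=(-27−2·23/10)/(28/5)=-79/14
row 3: denom=6−1·5/28=163/28; d'=(-12−1·-79/14)/(163/28)=-178/163
row 4: denom=6−2·56/163=866/163; d'=(12−2·-178/163)/(866/163)=1156/433
back: M4=1156/433
back: M3=-178/163−56/163·1156/433=-870/433
back: M2=-79/14−5/28·-870/433=-2288/433
back: M1=23/10−1/5·-2288/433=2907/866
M: M0=0, M1=2907/866, M2=-2288/433, M3=-870/433, M4=1156/433, M5=0
seg 0: a=-2, c=M0/2=0, d=(M1−M0)/(6·3)=323/1732, b=Δ0−h0·(2M0+M1)/6=-10453/5196
seg 1: a=-3, c=M1/2=2907/1732, d=(M2−M1)/(6·2)=-7483/10392, b=Δ1−h1·(2M1+M2)/6=7855/2598
seg 2: a=4, c=M2/2=-1144/433, d=(M3−M2)/(6·1)=709/1299, b=Δ2−h2·(2M2+M3)/6=1424/1299
seg 3: a=3, c=M3/2=-435/433, d=(M4−M3)/(6·2)=1013/2598, b=Δ3−h3·(2M3+M4)/6=-3313/1299
seg 4: a=-3, c=M4/2=578/433, d=(M5−M4)/(6·1)=-578/1299, b=Δ4−h4·(2M4+M5)/6=-2455/1299
t_q=3/2 → seg 0, τ=3/2; S=-2+-10453/5196·τ+0·τ²+323/1732·τ³=-60803/13856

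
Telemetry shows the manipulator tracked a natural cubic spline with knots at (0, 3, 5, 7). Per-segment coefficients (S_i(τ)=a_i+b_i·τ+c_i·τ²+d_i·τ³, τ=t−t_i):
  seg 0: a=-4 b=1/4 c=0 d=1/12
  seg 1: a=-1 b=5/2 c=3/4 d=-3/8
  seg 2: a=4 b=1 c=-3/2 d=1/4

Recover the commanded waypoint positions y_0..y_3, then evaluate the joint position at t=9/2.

y_0=-4 y_1=-1 y_2=4 y_3=2
S(9/2) = 203/64

y_0 = S_0(0) = a_0 = -4
y_1 = S_1(0) = a_1 = -1
y_2 = S_2(0) = a_2 = 4
y_3 = S_2(2) = 2
t_q=9/2 is in segment 1 (τ=3/2); S_1(τ)=203/64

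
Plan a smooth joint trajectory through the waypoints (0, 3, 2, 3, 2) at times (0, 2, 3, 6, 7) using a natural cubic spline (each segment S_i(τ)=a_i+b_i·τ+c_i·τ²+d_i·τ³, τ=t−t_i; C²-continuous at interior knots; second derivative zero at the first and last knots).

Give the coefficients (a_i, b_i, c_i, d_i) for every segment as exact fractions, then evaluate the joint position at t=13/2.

Δ: Δ0=3/2, Δ1=-1, Δ2=1/3, Δ3=-1
row 1: diag=6, rhs=-15; c'=1/6, d'=-5/2
row 2: denom=8−1·1/6=47/6; d'=(8−1·-5/2)/(47/6)=63/47
row 3: denom=8−3·18/47=322/47; d'=(-8−3·63/47)/(322/47)=-565/322
back: M3=-565/322
back: M2=63/47−18/47·-565/322=324/161
back: M1=-5/2−1/6·324/161=-913/322
M: M0=0, M1=-913/322, M2=324/161, M3=-565/322, M4=0
seg 0: a=0, c=M0/2=0, d=(M1−M0)/(6·2)=-913/3864, b=Δ0−h0·(2M0+M1)/6=1181/483
seg 1: a=3, c=M1/2=-913/644, d=(M2−M1)/(6·1)=223/276, b=Δ1−h1·(2M1+M2)/6=-377/966
seg 2: a=2, c=M2/2=162/161, d=(M3−M2)/(6·3)=-1213/5796, b=Δ2−h2·(2M2+M3)/6=-1549/1932
seg 3: a=3, c=M3/2=-565/644, d=(M4−M3)/(6·1)=565/1932, b=Δ3−h3·(2M3+M4)/6=-401/966
t_q=13/2 → seg 3, τ=1/2; S=3+-401/966·τ+-565/644·τ²+565/1932·τ³=13445/5152

  seg 0: a=0 b=1181/483 c=0 d=-913/3864
  seg 1: a=3 b=-377/966 c=-913/644 d=223/276
  seg 2: a=2 b=-1549/1932 c=162/161 d=-1213/5796
  seg 3: a=3 b=-401/966 c=-565/644 d=565/1932
S(13/2) = 13445/5152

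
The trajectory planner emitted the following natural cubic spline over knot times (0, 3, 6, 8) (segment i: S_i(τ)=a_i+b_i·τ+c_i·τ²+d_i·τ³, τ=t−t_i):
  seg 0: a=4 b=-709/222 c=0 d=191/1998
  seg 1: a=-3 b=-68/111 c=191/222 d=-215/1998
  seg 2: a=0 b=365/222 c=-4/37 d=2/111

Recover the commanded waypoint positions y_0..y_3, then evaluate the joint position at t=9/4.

y_0=4 y_1=-3 y_2=0 y_3=3
S(9/4) = -9931/4736

y_0 = S_0(0) = a_0 = 4
y_1 = S_1(0) = a_1 = -3
y_2 = S_2(0) = a_2 = 0
y_3 = S_2(2) = 3
t_q=9/4 is in segment 0 (τ=9/4); S_0(τ)=-9931/4736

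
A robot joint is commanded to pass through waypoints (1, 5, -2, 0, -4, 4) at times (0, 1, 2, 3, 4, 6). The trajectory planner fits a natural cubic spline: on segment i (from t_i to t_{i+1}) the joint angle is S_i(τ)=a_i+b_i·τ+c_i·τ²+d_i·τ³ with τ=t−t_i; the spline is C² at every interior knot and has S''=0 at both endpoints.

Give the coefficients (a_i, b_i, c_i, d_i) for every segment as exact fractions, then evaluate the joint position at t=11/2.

  seg 0: a=1 b=827/107 c=0 d=-399/107
  seg 1: a=5 b=-370/107 c=-1197/107 d=818/107
  seg 2: a=-2 b=-310/107 c=1257/107 d=-733/107
  seg 3: a=0 b=5/107 c=-942/107 d=509/107
  seg 4: a=-4 b=-352/107 c=585/107 d=-195/214
S(11/2) = 499/1712

Δ: Δ0=4, Δ1=-7, Δ2=2, Δ3=-4, Δ4=4
row 1: diag=4, rhs=-66; c'=1/4, d'=-33/2
row 2: denom=4−1·1/4=15/4; d'=(54−1·-33/2)/(15/4)=94/5
row 3: denom=4−1·4/15=56/15; d'=(-36−1·94/5)/(56/15)=-411/28
row 4: denom=6−1·15/56=321/56; d'=(48−1·-411/28)/(321/56)=1170/107
back: M4=1170/107
back: M3=-411/28−15/56·1170/107=-1884/107
back: M2=94/5−4/15·-1884/107=2514/107
back: M1=-33/2−1/4·2514/107=-2394/107
M: M0=0, M1=-2394/107, M2=2514/107, M3=-1884/107, M4=1170/107, M5=0
seg 0: a=1, c=M0/2=0, d=(M1−M0)/(6·1)=-399/107, b=Δ0−h0·(2M0+M1)/6=827/107
seg 1: a=5, c=M1/2=-1197/107, d=(M2−M1)/(6·1)=818/107, b=Δ1−h1·(2M1+M2)/6=-370/107
seg 2: a=-2, c=M2/2=1257/107, d=(M3−M2)/(6·1)=-733/107, b=Δ2−h2·(2M2+M3)/6=-310/107
seg 3: a=0, c=M3/2=-942/107, d=(M4−M3)/(6·1)=509/107, b=Δ3−h3·(2M3+M4)/6=5/107
seg 4: a=-4, c=M4/2=585/107, d=(M5−M4)/(6·2)=-195/214, b=Δ4−h4·(2M4+M5)/6=-352/107
t_q=11/2 → seg 4, τ=3/2; S=-4+-352/107·τ+585/107·τ²+-195/214·τ³=499/1712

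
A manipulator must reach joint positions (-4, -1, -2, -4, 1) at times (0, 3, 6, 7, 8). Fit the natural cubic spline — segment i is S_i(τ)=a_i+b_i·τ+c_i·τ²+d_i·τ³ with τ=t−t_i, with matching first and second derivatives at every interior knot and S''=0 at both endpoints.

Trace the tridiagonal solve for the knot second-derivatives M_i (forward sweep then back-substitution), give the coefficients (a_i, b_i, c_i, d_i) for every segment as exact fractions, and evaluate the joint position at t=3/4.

Δ: Δ0=1, Δ1=-1/3, Δ2=-2, Δ3=5
row 1: diag=12, rhs=-8; c'=1/4, d'=-2/3
row 2: denom=8−3·1/4=29/4; d'=(-10−3·-2/3)/(29/4)=-32/29
row 3: denom=4−1·4/29=112/29; d'=(42−1·-32/29)/(112/29)=625/56
back: M3=625/56
back: M2=-32/29−4/29·625/56=-37/14
back: M1=-2/3−1/4·-37/14=-1/168
M: M0=0, M1=-1/168, M2=-37/14, M3=625/56, M4=0
seg 0: a=-4, c=M0/2=0, d=(M1−M0)/(6·3)=-1/3024, b=Δ0−h0·(2M0+M1)/6=337/336
seg 1: a=-1, c=M1/2=-1/336, d=(M2−M1)/(6·3)=-443/3024, b=Δ1−h1·(2M1+M2)/6=167/168
seg 2: a=-2, c=M2/2=-37/28, d=(M3−M2)/(6·1)=773/336, b=Δ2−h2·(2M2+M3)/6=-143/48
seg 3: a=-4, c=M3/2=625/112, d=(M4−M3)/(6·1)=-625/336, b=Δ3−h3·(2M3+M4)/6=215/168
t_q=3/4 → seg 0, τ=3/4; S=-4+337/336·τ+0·τ²+-1/3024·τ³=-23281/7168

  seg 0: a=-4 b=337/336 c=0 d=-1/3024
  seg 1: a=-1 b=167/168 c=-1/336 d=-443/3024
  seg 2: a=-2 b=-143/48 c=-37/28 d=773/336
  seg 3: a=-4 b=215/168 c=625/112 d=-625/336
S(3/4) = -23281/7168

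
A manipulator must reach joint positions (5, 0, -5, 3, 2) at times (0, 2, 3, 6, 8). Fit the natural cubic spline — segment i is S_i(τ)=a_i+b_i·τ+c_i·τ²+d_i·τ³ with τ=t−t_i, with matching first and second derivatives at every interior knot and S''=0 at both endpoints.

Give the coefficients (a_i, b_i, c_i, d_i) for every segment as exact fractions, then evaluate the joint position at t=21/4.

Δ: Δ0=-5/2, Δ1=-5, Δ2=8/3, Δ3=-1/2
row 1: diag=6, rhs=-15; c'=1/6, d'=-5/2
row 2: denom=8−1·1/6=47/6; d'=(46−1·-5/2)/(47/6)=291/47
row 3: denom=10−3·18/47=416/47; d'=(-19−3·291/47)/(416/47)=-883/208
back: M3=-883/208
back: M2=291/47−18/47·-883/208=813/104
back: M1=-5/2−1/6·813/104=-791/208
M: M0=0, M1=-791/208, M2=813/104, M3=-883/208, M4=0
seg 0: a=5, c=M0/2=0, d=(M1−M0)/(6·2)=-791/2496, b=Δ0−h0·(2M0+M1)/6=-769/624
seg 1: a=0, c=M1/2=-791/416, d=(M2−M1)/(6·1)=2417/1248, b=Δ1−h1·(2M1+M2)/6=-1571/312
seg 2: a=-5, c=M2/2=813/208, d=(M3−M2)/(6·3)=-193/288, b=Δ2−h2·(2M2+M3)/6=-3779/1248
seg 3: a=3, c=M3/2=-883/416, d=(M4−M3)/(6·2)=883/2496, b=Δ3−h3·(2M3+M4)/6=727/312
t_q=21/4 → seg 2, τ=9/4; S=-5+-3779/1248·τ+813/208·τ²+-193/288·τ³=9083/26624

  seg 0: a=5 b=-769/624 c=0 d=-791/2496
  seg 1: a=0 b=-1571/312 c=-791/416 d=2417/1248
  seg 2: a=-5 b=-3779/1248 c=813/208 d=-193/288
  seg 3: a=3 b=727/312 c=-883/416 d=883/2496
S(21/4) = 9083/26624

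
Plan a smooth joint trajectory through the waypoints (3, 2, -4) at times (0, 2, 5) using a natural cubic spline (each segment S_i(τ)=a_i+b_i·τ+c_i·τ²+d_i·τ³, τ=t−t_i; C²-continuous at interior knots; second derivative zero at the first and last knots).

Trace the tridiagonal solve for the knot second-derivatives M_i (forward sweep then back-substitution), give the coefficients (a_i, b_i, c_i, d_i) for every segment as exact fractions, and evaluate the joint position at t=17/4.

  seg 0: a=3 b=-1/5 c=0 d=-3/40
  seg 1: a=2 b=-11/10 c=-9/20 d=1/20
S(17/4) = -559/256

Δ: Δ0=-1/2, Δ1=-2
row 1: diag=10, rhs=-9; c'=3/10, d'=-9/10
back: M1=-9/10
M: M0=0, M1=-9/10, M2=0
seg 0: a=3, c=M0/2=0, d=(M1−M0)/(6·2)=-3/40, b=Δ0−h0·(2M0+M1)/6=-1/5
seg 1: a=2, c=M1/2=-9/20, d=(M2−M1)/(6·3)=1/20, b=Δ1−h1·(2M1+M2)/6=-11/10
t_q=17/4 → seg 1, τ=9/4; S=2+-11/10·τ+-9/20·τ²+1/20·τ³=-559/256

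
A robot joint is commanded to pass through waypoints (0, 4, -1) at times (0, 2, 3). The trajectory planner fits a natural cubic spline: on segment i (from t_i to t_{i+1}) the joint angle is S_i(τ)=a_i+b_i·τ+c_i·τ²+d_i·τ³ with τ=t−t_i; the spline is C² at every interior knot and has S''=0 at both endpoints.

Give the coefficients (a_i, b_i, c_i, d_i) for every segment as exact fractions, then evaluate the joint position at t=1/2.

  seg 0: a=0 b=13/3 c=0 d=-7/12
  seg 1: a=4 b=-8/3 c=-7/2 d=7/6
S(1/2) = 67/32

Δ: Δ0=2, Δ1=-5
row 1: diag=6, rhs=-42; c'=1/6, d'=-7
back: M1=-7
M: M0=0, M1=-7, M2=0
seg 0: a=0, c=M0/2=0, d=(M1−M0)/(6·2)=-7/12, b=Δ0−h0·(2M0+M1)/6=13/3
seg 1: a=4, c=M1/2=-7/2, d=(M2−M1)/(6·1)=7/6, b=Δ1−h1·(2M1+M2)/6=-8/3
t_q=1/2 → seg 0, τ=1/2; S=0+13/3·τ+0·τ²+-7/12·τ³=67/32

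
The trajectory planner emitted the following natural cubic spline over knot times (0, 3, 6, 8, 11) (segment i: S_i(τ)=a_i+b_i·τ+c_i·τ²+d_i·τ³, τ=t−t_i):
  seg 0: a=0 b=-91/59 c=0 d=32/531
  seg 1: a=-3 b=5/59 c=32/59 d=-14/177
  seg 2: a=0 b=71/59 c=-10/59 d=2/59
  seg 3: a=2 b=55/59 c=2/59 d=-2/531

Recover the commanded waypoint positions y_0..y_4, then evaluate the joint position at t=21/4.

y_0 = S_0(0) = a_0 = 0
y_1 = S_1(0) = a_1 = -3
y_2 = S_2(0) = a_2 = 0
y_3 = S_3(0) = a_3 = 2
y_4 = S_3(3) = 5
t_q=21/4 is in segment 1 (τ=9/4); S_1(τ)=-1821/1888

y_0=0 y_1=-3 y_2=0 y_3=2 y_4=5
S(21/4) = -1821/1888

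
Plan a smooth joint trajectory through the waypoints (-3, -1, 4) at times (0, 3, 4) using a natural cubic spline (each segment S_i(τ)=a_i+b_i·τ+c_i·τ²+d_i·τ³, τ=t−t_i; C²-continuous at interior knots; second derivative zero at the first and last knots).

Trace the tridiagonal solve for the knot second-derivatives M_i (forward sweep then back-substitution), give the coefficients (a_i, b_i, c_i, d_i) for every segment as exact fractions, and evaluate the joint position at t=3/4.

  seg 0: a=-3 b=-23/24 c=0 d=13/72
  seg 1: a=-1 b=47/12 c=13/8 d=-13/24
S(3/4) = -1865/512

Δ: Δ0=2/3, Δ1=5
row 1: diag=8, rhs=26; c'=1/8, d'=13/4
back: M1=13/4
M: M0=0, M1=13/4, M2=0
seg 0: a=-3, c=M0/2=0, d=(M1−M0)/(6·3)=13/72, b=Δ0−h0·(2M0+M1)/6=-23/24
seg 1: a=-1, c=M1/2=13/8, d=(M2−M1)/(6·1)=-13/24, b=Δ1−h1·(2M1+M2)/6=47/12
t_q=3/4 → seg 0, τ=3/4; S=-3+-23/24·τ+0·τ²+13/72·τ³=-1865/512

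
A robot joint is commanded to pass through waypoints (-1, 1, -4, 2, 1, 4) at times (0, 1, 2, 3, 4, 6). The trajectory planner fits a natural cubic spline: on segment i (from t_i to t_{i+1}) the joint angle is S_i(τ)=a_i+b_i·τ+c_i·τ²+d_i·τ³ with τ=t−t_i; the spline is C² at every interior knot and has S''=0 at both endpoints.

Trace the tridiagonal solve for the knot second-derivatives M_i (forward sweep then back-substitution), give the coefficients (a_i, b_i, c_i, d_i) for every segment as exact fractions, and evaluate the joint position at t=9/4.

Δ: Δ0=2, Δ1=-5, Δ2=6, Δ3=-1, Δ4=3/2
row 1: diag=4, rhs=-42; c'=1/4, d'=-21/2
row 2: denom=4−1·1/4=15/4; d'=(66−1·-21/2)/(15/4)=102/5
row 3: denom=4−1·4/15=56/15; d'=(-42−1·102/5)/(56/15)=-117/7
row 4: denom=6−1·15/56=321/56; d'=(15−1·-117/7)/(321/56)=592/107
back: M4=592/107
back: M3=-117/7−15/56·592/107=-1947/107
back: M2=102/5−4/15·-1947/107=2702/107
back: M1=-21/2−1/4·2702/107=-1799/107
M: M0=0, M1=-1799/107, M2=2702/107, M3=-1947/107, M4=592/107, M5=0
seg 0: a=-1, c=M0/2=0, d=(M1−M0)/(6·1)=-1799/642, b=Δ0−h0·(2M0+M1)/6=3083/642
seg 1: a=1, c=M1/2=-1799/214, d=(M2−M1)/(6·1)=4501/642, b=Δ1−h1·(2M1+M2)/6=-1157/321
seg 2: a=-4, c=M2/2=1351/107, d=(M3−M2)/(6·1)=-4649/642, b=Δ2−h2·(2M2+M3)/6=395/642
seg 3: a=2, c=M3/2=-1947/214, d=(M4−M3)/(6·1)=2539/642, b=Δ3−h3·(2M3+M4)/6=1330/321
seg 4: a=1, c=M4/2=296/107, d=(M5−M4)/(6·2)=-148/321, b=Δ4−h4·(2M4+M5)/6=-1405/642
t_q=9/4 → seg 2, τ=1/4; S=-4+395/642·τ+1351/107·τ²+-4649/642·τ³=-43419/13696

  seg 0: a=-1 b=3083/642 c=0 d=-1799/642
  seg 1: a=1 b=-1157/321 c=-1799/214 d=4501/642
  seg 2: a=-4 b=395/642 c=1351/107 d=-4649/642
  seg 3: a=2 b=1330/321 c=-1947/214 d=2539/642
  seg 4: a=1 b=-1405/642 c=296/107 d=-148/321
S(9/4) = -43419/13696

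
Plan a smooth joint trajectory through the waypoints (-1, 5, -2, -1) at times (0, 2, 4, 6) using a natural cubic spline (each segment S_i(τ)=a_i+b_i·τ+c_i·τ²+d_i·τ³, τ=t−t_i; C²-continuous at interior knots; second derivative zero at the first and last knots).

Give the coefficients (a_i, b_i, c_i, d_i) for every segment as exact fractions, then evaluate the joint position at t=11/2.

Δ: Δ0=3, Δ1=-7/2, Δ2=1/2
row 1: diag=8, rhs=-39; c'=1/4, d'=-39/8
row 2: denom=8−2·1/4=15/2; d'=(24−2·-39/8)/(15/2)=9/2
back: M2=9/2
back: M1=-39/8−1/4·9/2=-6
M: M0=0, M1=-6, M2=9/2, M3=0
seg 0: a=-1, c=M0/2=0, d=(M1−M0)/(6·2)=-1/2, b=Δ0−h0·(2M0+M1)/6=5
seg 1: a=5, c=M1/2=-3, d=(M2−M1)/(6·2)=7/8, b=Δ1−h1·(2M1+M2)/6=-1
seg 2: a=-2, c=M2/2=9/4, d=(M3−M2)/(6·2)=-3/8, b=Δ2−h2·(2M2+M3)/6=-5/2
t_q=11/2 → seg 2, τ=3/2; S=-2+-5/2·τ+9/4·τ²+-3/8·τ³=-125/64

  seg 0: a=-1 b=5 c=0 d=-1/2
  seg 1: a=5 b=-1 c=-3 d=7/8
  seg 2: a=-2 b=-5/2 c=9/4 d=-3/8
S(11/2) = -125/64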